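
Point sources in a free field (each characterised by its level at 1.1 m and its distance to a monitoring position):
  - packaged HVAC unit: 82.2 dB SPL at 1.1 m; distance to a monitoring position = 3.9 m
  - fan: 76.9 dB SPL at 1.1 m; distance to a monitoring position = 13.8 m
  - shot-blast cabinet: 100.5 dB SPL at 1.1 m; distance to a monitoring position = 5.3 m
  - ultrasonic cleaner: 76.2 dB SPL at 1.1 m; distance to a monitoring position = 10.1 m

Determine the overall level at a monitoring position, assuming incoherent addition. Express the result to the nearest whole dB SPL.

87 dB SPL

First find each source's level at the receiver (point-source: −20·log₁₀(r/r_ref)), then combine on an intensity basis.
packaged HVAC unit: 82.2 − 20·log₁₀(3.9/1.1) = 82.2 − 10.99 = 71.21 dB SPL.
fan: 76.9 − 20·log₁₀(13.8/1.1) = 76.9 − 21.97 = 54.93 dB SPL.
shot-blast cabinet: 100.5 − 20·log₁₀(5.3/1.1) = 100.5 − 13.66 = 86.84 dB SPL.
ultrasonic cleaner: 76.2 − 20·log₁₀(10.1/1.1) = 76.2 − 19.26 = 56.94 dB SPL.
Σ 10^(L/10) = 4.973e+08 → L_total = 10·log₁₀(4.973e+08) = 86.97 dB SPL.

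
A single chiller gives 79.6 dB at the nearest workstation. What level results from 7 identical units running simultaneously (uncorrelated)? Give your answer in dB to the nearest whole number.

N identical incoherent sources raise the level by 10·log₁₀ N.
L_total = 79.6 + 10·log₁₀(7) = 79.6 + 8.451 = 88.05 dB.

88 dB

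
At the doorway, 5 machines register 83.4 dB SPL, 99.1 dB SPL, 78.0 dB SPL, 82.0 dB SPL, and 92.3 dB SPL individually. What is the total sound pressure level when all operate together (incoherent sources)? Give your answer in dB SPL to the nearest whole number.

For uncorrelated sources the intensities add, so convert each level to linear form, sum, and take 10·log₁₀ of the total.
Σ 10^(L/10) = 10^(83.4/10) + 10^(99.1/10) + 10^(78.0/10) + 10^(82.0/10) + 10^(92.3/10) = 1.027e+10.
L_total = 10·log₁₀(1.027e+10) = 100.11 dB SPL.

100 dB SPL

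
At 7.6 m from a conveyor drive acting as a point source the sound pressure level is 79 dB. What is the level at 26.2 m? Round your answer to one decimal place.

68.3 dB

Spherical spreading from a point source gives a 20·log₁₀(r₂/r₁) drop.
L₂ = 79 − 20·log₁₀(26.2/7.6) = 79 − 10.750 = 68.25 dB.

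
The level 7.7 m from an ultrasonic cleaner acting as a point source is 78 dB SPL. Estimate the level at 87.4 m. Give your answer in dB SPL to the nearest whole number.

Spherical spreading from a point source gives a 20·log₁₀(r₂/r₁) drop.
L₂ = 78 − 20·log₁₀(87.4/7.7) = 78 − 21.100 = 56.90 dB SPL.

57 dB SPL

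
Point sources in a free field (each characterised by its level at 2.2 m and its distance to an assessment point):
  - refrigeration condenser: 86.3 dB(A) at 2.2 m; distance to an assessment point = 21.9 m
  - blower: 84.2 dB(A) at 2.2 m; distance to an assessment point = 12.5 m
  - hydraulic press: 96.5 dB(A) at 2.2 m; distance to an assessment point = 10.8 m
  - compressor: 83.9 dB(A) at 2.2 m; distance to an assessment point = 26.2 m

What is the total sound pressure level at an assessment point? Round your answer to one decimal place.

First find each source's level at the receiver (point-source: −20·log₁₀(r/r_ref)), then combine on an intensity basis.
refrigeration condenser: 86.3 − 20·log₁₀(21.9/2.2) = 86.3 − 19.96 = 66.34 dB(A).
blower: 84.2 − 20·log₁₀(12.5/2.2) = 84.2 − 15.09 = 69.11 dB(A).
hydraulic press: 96.5 − 20·log₁₀(10.8/2.2) = 96.5 − 13.82 = 82.68 dB(A).
compressor: 83.9 − 20·log₁₀(26.2/2.2) = 83.9 − 21.52 = 62.38 dB(A).
Σ 10^(L/10) = 1.995e+08 → L_total = 10·log₁₀(1.995e+08) = 83.00 dB(A).

83.0 dB(A)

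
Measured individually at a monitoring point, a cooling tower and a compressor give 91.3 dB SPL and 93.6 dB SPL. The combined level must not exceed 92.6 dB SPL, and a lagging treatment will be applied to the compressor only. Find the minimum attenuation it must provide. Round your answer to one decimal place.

Fixed contribution from the other source: Σ 10^(L/10) = 10^(91.3/10) = 1.349e+09 (91.30 dB SPL).
To meet 92.6 dB SPL overall, the treated compressor may contribute at most 10^(92.6/10) − 1.349e+09 = 4.707e+08, i.e. 86.73 dB SPL.
Required insertion loss = 93.6 − 86.73 = 6.87 dB.

6.9 dB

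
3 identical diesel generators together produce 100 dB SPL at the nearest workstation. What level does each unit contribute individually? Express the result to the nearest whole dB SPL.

95 dB SPL

3 equal contributions raise the level by 10·log₁₀ 3 = 4.771 dB, so each unit alone gives 100 − 4.771.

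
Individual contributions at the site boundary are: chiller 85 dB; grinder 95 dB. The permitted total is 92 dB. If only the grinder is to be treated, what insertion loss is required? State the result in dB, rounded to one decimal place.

Fixed contribution from the other source: Σ 10^(L/10) = 10^(85/10) = 3.162e+08 (85.00 dB).
The limit corresponds to 10^(92/10) = 1.585e+09; subtracting the fixed part leaves 1.269e+09 for the grinder, i.e. 91.03 dB.
Required insertion loss = 95 − 91.03 = 3.97 dB.

4.0 dB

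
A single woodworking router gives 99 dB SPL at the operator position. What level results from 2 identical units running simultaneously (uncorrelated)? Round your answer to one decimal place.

102.0 dB SPL

With 2 equal, uncorrelated contributions the intensity is 2× that of one unit, giving a rise of 10·log₁₀ 2.
L_total = 99 + 10·log₁₀(2) = 99 + 3.010 = 102.01 dB SPL.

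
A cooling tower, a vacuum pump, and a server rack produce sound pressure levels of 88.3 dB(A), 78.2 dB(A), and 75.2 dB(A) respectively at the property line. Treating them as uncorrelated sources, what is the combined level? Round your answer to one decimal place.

88.9 dB(A)

Incoherent sources combine by intensity addition: L_total = 10·log₁₀(Σ 10^(L_i/10)).
Σ 10^(L/10) = 10^(88.3/10) + 10^(78.2/10) + 10^(75.2/10) = 7.753e+08.
L_total = 10·log₁₀(7.753e+08) = 88.89 dB(A).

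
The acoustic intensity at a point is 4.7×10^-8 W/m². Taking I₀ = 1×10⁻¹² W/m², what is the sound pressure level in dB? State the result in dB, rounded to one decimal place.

I/I₀ = 4.7×10^-8/10⁻¹² = 4.7×10^4, and L = 10·log₁₀(I/I₀).
L = 10·(0.6721 + 4) = 46.72 dB.

46.7 dB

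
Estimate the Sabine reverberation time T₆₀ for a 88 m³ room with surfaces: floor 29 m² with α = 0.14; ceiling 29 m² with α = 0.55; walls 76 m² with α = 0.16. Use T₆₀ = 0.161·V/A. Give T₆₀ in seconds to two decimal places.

Total absorption A = 29·0.14 + 29·0.55 + 76·0.16 = 32.17 m² sabins.
T₆₀ = 0.161·V/A = 0.161·88/32.17 = 0.440 s.

0.44 s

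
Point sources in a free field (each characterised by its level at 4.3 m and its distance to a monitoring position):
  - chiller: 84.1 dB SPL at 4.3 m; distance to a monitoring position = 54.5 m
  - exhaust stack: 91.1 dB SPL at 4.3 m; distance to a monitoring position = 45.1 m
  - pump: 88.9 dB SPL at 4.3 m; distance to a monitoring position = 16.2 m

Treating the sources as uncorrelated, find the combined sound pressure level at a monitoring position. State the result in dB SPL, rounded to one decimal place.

Propagate each source to the receiver with L = L_ref − 20·log₁₀(r/r_ref), then add intensities.
chiller: 84.1 − 20·log₁₀(54.5/4.3) = 84.1 − 22.06 = 62.04 dB SPL.
exhaust stack: 91.1 − 20·log₁₀(45.1/4.3) = 91.1 − 20.41 = 70.69 dB SPL.
pump: 88.9 − 20·log₁₀(16.2/4.3) = 88.9 − 11.52 = 77.38 dB SPL.
Σ 10^(L/10) = 6.800e+07 → L_total = 10·log₁₀(6.800e+07) = 78.33 dB SPL.

78.3 dB SPL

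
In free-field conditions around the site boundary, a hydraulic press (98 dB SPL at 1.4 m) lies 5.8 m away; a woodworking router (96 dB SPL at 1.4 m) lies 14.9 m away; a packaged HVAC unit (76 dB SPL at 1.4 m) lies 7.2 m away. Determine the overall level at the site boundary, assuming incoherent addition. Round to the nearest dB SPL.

86 dB SPL

Apply inverse-square spreading to bring every level to the receiver, then sum 10^(L/10).
hydraulic press: 98 − 20·log₁₀(5.8/1.4) = 98 − 12.35 = 85.65 dB SPL.
woodworking router: 96 − 20·log₁₀(14.9/1.4) = 96 − 20.54 = 75.46 dB SPL.
packaged HVAC unit: 76 − 20·log₁₀(7.2/1.4) = 76 − 14.22 = 61.78 dB SPL.
Σ 10^(L/10) = 4.043e+08 → L_total = 10·log₁₀(4.043e+08) = 86.07 dB SPL.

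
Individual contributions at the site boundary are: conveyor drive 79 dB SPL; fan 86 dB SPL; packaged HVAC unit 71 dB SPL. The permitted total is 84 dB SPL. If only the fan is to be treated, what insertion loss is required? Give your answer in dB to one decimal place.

4.0 dB

Fixed contribution from the other sources: Σ 10^(L/10) = 10^(79/10) + 10^(71/10) = 9.202e+07 (79.64 dB SPL).
To meet 84 dB SPL overall, the treated fan may contribute at most 10^(84/10) − 9.202e+07 = 1.592e+08, i.e. 82.02 dB SPL.
Required insertion loss = 86 − 82.02 = 3.98 dB.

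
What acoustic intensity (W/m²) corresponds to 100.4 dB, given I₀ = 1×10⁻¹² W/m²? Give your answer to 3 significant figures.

I/I₀ = 10^(100.4/10) = 1.096e+10, so I = 1.096e+10 × 10⁻¹² W/m².

0.0110 W/m²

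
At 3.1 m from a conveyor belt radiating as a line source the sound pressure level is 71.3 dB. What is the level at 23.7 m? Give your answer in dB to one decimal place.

For a line source, L₂ = L₁ − 10·log₁₀(r₂/r₁).
L₂ = 71.3 − 10·log₁₀(23.7/3.1) = 71.3 − 8.834 = 62.47 dB.

62.5 dB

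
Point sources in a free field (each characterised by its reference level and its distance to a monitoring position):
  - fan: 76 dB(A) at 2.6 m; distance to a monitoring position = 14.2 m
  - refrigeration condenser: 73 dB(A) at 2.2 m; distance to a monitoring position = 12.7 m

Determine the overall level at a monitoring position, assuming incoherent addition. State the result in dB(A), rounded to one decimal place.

Apply inverse-square spreading to bring every level to the receiver, then sum 10^(L/10).
fan: 76 − 20·log₁₀(14.2/2.6) = 76 − 14.75 = 61.25 dB(A).
refrigeration condenser: 73 − 20·log₁₀(12.7/2.2) = 73 − 15.23 = 57.77 dB(A).
Σ 10^(L/10) = 1.933e+06 → L_total = 10·log₁₀(1.933e+06) = 62.86 dB(A).

62.9 dB(A)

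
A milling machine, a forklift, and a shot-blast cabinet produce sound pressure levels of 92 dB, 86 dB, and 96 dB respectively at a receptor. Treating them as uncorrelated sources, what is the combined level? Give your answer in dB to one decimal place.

97.8 dB

Incoherent sources combine by intensity addition: L_total = 10·log₁₀(Σ 10^(L_i/10)).
Σ 10^(L/10) = 10^(92/10) + 10^(86/10) + 10^(96/10) = 5.964e+09.
L_total = 10·log₁₀(5.964e+09) = 97.76 dB.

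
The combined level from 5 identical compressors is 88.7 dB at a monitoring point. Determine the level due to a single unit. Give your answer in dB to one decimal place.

Dividing the total intensity by 5 lowers the level by 10·log₁₀ 5 = 6.990 dB: L₁ = 88.7 − 6.990.

81.7 dB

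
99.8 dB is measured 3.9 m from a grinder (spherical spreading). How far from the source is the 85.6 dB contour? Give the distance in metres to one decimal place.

Point-source spreading drops the level by 20·log₁₀(r₂/r₁); inverting, r₂/r₁ = 10^(ΔL/20).
r₂ = 3.9·10^((99.8−85.6)/20) = 3.9·10^(14.2/20) = 20.00 m.

20.0 m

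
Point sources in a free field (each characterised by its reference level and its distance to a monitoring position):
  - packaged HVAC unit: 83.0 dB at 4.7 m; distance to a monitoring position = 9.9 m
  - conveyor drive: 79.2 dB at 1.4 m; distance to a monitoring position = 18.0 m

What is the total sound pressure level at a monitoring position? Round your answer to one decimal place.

Propagate each source to the receiver with L = L_ref − 20·log₁₀(r/r_ref), then add intensities.
packaged HVAC unit: 83.0 − 20·log₁₀(9.9/4.7) = 83.0 − 6.47 = 76.53 dB.
conveyor drive: 79.2 − 20·log₁₀(18.0/1.4) = 79.2 − 22.18 = 57.02 dB.
Σ 10^(L/10) = 4.547e+07 → L_total = 10·log₁₀(4.547e+07) = 76.58 dB.

76.6 dB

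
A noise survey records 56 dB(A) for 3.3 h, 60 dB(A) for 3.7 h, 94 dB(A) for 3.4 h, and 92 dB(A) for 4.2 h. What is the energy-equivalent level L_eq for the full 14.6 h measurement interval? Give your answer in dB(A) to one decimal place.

The energy average is taken in the linear domain: L_eq = 10·log₁₀[(Σ tᵢ·10^(Lᵢ/10))/T], T = 14.6 h.
Σ tᵢ·10^(Lᵢ/10) = 3.3·10^(56/10) + 3.7·10^(60/10) + 3.4·10^(94/10) + 4.2·10^(92/10) = 1.520e+10.
L_eq = 10·log₁₀(1.520e+10/14.6) = 90.18 dB(A).

90.2 dB(A)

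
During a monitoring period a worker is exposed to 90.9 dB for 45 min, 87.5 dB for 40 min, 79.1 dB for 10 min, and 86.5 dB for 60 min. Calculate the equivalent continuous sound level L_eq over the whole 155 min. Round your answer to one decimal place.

Weight each interval's intensity by its duration and average over T = 155 min:
Σ tᵢ·10^(Lᵢ/10) = 45·10^(90.9/10) + 40·10^(87.5/10) + 10·10^(79.1/10) + 60·10^(86.5/10) = 1.055e+11.
L_eq = 10·log₁₀(1.055e+11/155) = 88.33 dB.

88.3 dB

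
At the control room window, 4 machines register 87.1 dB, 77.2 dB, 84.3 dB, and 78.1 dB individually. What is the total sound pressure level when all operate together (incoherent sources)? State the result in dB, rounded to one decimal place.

89.5 dB

For uncorrelated sources the intensities add, so convert each level to linear form, sum, and take 10·log₁₀ of the total.
Σ 10^(L/10) = 10^(87.1/10) + 10^(77.2/10) + 10^(84.3/10) + 10^(78.1/10) = 8.991e+08.
L_total = 10·log₁₀(8.991e+08) = 89.54 dB.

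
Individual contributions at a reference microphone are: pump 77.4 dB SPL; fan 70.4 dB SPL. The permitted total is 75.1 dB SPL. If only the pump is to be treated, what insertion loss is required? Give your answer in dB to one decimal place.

Fixed contribution from the other source: Σ 10^(L/10) = 10^(70.4/10) = 1.096e+07 (70.40 dB SPL).
To meet 75.1 dB SPL overall, the treated pump may contribute at most 10^(75.1/10) − 1.096e+07 = 2.139e+07, i.e. 73.30 dB SPL.
Required insertion loss = 77.4 − 73.30 = 4.10 dB.

4.1 dB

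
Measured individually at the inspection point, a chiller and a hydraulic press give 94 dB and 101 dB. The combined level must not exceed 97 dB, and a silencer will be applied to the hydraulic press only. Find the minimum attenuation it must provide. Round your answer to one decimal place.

Everything except the hydraulic press sums to 10^(94/10) = 2.512e+09 in linear terms, 94.00 dB.
The limit corresponds to 10^(97/10) = 5.012e+09; subtracting the fixed part leaves 2.500e+09 for the hydraulic press, i.e. 93.98 dB.
So the hydraulic press must be reduced from 101 to 93.98 dB: IL = 7.02 dB.

7.0 dB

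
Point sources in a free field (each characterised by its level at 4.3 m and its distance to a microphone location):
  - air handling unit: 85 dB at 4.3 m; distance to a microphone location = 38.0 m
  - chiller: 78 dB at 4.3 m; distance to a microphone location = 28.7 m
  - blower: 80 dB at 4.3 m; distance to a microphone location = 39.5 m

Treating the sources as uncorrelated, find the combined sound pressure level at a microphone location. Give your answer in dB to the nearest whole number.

Apply inverse-square spreading to bring every level to the receiver, then sum 10^(L/10).
air handling unit: 85 − 20·log₁₀(38.0/4.3) = 85 − 18.93 = 66.07 dB.
chiller: 78 − 20·log₁₀(28.7/4.3) = 78 − 16.49 = 61.51 dB.
blower: 80 − 20·log₁₀(39.5/4.3) = 80 − 19.26 = 60.74 dB.
Σ 10^(L/10) = 6.651e+06 → L_total = 10·log₁₀(6.651e+06) = 68.23 dB.

68 dB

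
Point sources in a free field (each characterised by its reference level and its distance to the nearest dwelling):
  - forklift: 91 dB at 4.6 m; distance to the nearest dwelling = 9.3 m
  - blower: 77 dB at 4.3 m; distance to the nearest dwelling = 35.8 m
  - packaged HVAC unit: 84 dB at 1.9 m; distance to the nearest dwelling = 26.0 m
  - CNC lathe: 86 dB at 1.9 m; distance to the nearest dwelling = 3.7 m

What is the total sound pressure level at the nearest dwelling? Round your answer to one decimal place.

Apply inverse-square spreading to bring every level to the receiver, then sum 10^(L/10).
forklift: 91 − 20·log₁₀(9.3/4.6) = 91 − 6.11 = 84.89 dB.
blower: 77 − 20·log₁₀(35.8/4.3) = 77 − 18.41 = 58.59 dB.
packaged HVAC unit: 84 − 20·log₁₀(26.0/1.9) = 84 − 22.72 = 61.28 dB.
CNC lathe: 86 − 20·log₁₀(3.7/1.9) = 86 − 5.79 = 80.21 dB.
Σ 10^(L/10) = 4.150e+08 → L_total = 10·log₁₀(4.150e+08) = 86.18 dB.

86.2 dB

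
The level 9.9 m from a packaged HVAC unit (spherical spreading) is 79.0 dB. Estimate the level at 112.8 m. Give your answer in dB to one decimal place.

57.9 dB

Spherical spreading from a point source gives a 20·log₁₀(r₂/r₁) drop.
L₂ = 79.0 − 20·log₁₀(112.8/9.9) = 79.0 − 21.133 = 57.87 dB.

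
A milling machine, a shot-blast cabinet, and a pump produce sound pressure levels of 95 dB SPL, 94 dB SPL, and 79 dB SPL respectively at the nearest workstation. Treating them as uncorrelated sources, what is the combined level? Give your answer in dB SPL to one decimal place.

Incoherent sources combine by intensity addition: L_total = 10·log₁₀(Σ 10^(L_i/10)).
Σ 10^(L/10) = 10^(95/10) + 10^(94/10) + 10^(79/10) = 5.754e+09.
L_total = 10·log₁₀(5.754e+09) = 97.60 dB SPL.

97.6 dB SPL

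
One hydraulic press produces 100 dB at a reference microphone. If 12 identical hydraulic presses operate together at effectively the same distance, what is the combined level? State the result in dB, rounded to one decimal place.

110.8 dB

L_total = L₁ + 10·log₁₀ N for N identical incoherent sources.
L_total = 100 + 10·log₁₀(12) = 100 + 10.792 = 110.79 dB.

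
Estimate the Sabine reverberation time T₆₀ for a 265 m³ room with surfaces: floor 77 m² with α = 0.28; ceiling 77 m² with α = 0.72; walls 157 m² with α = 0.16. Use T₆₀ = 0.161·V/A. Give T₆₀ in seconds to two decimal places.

0.42 s

Total absorption A = 77·0.28 + 77·0.72 + 157·0.16 = 102.12 m² sabins.
T₆₀ = 0.161·V/A = 0.161·265/102.12 = 0.418 s.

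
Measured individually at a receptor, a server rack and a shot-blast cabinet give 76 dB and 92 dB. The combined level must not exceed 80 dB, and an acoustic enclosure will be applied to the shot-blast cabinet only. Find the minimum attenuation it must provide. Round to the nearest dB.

14 dB

The untreated sources together contribute 10^(76/10) = 3.981e+07, i.e. 76.00 dB.
The limit corresponds to 10^(80/10) = 1.000e+08; subtracting the fixed part leaves 6.019e+07 for the shot-blast cabinet, i.e. 77.80 dB.
So the shot-blast cabinet must be reduced from 92 to 77.80 dB: IL = 14.20 dB.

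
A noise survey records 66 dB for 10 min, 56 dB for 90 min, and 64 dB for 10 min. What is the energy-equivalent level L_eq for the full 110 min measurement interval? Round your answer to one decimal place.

59.6 dB

Weight each interval's intensity by its duration and average over T = 110 min:
Σ tᵢ·10^(Lᵢ/10) = 10·10^(66/10) + 90·10^(56/10) + 10·10^(64/10) = 1.008e+08.
L_eq = 10·log₁₀(1.008e+08/110) = 59.62 dB.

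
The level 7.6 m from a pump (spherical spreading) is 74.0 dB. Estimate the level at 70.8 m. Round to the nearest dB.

55 dB

Point-source attenuation: ΔL = 20·log₁₀(r₂/r₁) = 20·log₁₀(70.8/7.6) = 19.384 dB.
L₂ = 74.0 − 20·log₁₀(70.8/7.6) = 74.0 − 19.384 = 54.62 dB.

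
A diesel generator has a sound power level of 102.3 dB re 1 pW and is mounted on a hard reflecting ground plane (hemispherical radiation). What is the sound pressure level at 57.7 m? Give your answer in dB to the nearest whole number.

59 dB

Free-field hemispherical radiation: L_p = L_w − 10·log₁₀(2π·r²), r = 57.7 m.
2π·r² = 2.092e+04 m², 10·log₁₀ of that is 43.205 dB.
L_p = 102.3 − 43.205 = 59.09 dB.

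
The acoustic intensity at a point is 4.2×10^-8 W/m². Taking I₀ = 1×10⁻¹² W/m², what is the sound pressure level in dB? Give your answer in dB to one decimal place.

Dividing by I₀ shifts the exponent by 12: I/I₀ = 4.2×10^4.
L = 10·(0.6232 + 4) = 46.23 dB.

46.2 dB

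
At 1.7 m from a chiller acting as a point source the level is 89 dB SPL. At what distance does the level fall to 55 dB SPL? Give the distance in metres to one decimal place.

The 34.0 dB drop corresponds to a distance ratio of 10^(34.0/20) for a point source.
r₂ = 1.7·10^((89−55)/20) = 1.7·10^(34.0/20) = 85.20 m.

85.2 m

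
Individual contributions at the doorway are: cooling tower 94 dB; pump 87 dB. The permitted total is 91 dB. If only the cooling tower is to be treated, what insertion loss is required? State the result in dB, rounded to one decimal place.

The untreated sources together contribute 10^(87/10) = 5.012e+08, i.e. 87.00 dB.
To meet 91 dB overall, the treated cooling tower may contribute at most 10^(91/10) − 5.012e+08 = 7.577e+08, i.e. 88.80 dB.
Required insertion loss = 94 − 88.80 = 5.20 dB.

5.2 dB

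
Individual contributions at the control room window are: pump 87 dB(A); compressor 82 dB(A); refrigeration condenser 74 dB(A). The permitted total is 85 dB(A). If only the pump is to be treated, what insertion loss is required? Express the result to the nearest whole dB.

6 dB

Everything except the pump sums to 10^(82/10) + 10^(74/10) = 1.836e+08 in linear terms, 82.64 dB(A).
The limit corresponds to 10^(85/10) = 3.162e+08; subtracting the fixed part leaves 1.326e+08 for the pump, i.e. 81.23 dB(A).
Required insertion loss = 87 − 81.23 = 5.77 dB.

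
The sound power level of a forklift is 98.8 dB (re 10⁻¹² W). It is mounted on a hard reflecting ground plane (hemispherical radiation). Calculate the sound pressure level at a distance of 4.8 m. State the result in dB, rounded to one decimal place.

L_p = L_w − 10·log₁₀(2π·r²) with r = 4.8 m.
2π·r² = 144.8 m², 10·log₁₀ of that is 21.607 dB.
L_p = 98.8 − 21.607 = 77.19 dB.

77.2 dB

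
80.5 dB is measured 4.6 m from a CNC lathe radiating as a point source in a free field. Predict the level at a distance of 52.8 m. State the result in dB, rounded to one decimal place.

59.3 dB

Spherical spreading from a point source gives a 20·log₁₀(r₂/r₁) drop.
L₂ = 80.5 − 20·log₁₀(52.8/4.6) = 80.5 − 21.198 = 59.30 dB.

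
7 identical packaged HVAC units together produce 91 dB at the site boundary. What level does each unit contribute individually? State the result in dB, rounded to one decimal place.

82.5 dB

For N identical incoherent sources L_total = L₁ + 10·log₁₀ N, so L₁ = 91 − 10·log₁₀(7) = 91 − 8.451.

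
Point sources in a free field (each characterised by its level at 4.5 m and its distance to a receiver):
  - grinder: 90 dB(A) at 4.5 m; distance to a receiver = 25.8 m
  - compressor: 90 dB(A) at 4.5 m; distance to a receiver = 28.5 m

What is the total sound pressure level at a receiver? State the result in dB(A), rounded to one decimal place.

Propagate each source to the receiver with L = L_ref − 20·log₁₀(r/r_ref), then add intensities.
grinder: 90 − 20·log₁₀(25.8/4.5) = 90 − 15.17 = 74.83 dB(A).
compressor: 90 − 20·log₁₀(28.5/4.5) = 90 − 16.03 = 73.97 dB(A).
Σ 10^(L/10) = 5.535e+07 → L_total = 10·log₁₀(5.535e+07) = 77.43 dB(A).

77.4 dB(A)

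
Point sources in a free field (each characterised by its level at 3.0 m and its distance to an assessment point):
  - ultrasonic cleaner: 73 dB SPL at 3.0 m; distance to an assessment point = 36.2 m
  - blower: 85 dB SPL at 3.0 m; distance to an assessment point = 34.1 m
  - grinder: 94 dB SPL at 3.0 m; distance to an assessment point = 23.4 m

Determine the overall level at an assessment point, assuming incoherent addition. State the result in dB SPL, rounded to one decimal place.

76.4 dB SPL

First find each source's level at the receiver (point-source: −20·log₁₀(r/r_ref)), then combine on an intensity basis.
ultrasonic cleaner: 73 − 20·log₁₀(36.2/3.0) = 73 − 21.63 = 51.37 dB SPL.
blower: 85 − 20·log₁₀(34.1/3.0) = 85 − 21.11 = 63.89 dB SPL.
grinder: 94 − 20·log₁₀(23.4/3.0) = 94 − 17.84 = 76.16 dB SPL.
Σ 10^(L/10) = 4.387e+07 → L_total = 10·log₁₀(4.387e+07) = 76.42 dB SPL.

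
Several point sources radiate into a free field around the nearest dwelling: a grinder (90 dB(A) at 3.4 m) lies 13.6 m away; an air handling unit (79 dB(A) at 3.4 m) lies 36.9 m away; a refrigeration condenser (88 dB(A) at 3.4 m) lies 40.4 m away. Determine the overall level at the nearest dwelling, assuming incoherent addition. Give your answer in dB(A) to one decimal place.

78.3 dB(A)

First find each source's level at the receiver (point-source: −20·log₁₀(r/r_ref)), then combine on an intensity basis.
grinder: 90 − 20·log₁₀(13.6/3.4) = 90 − 12.04 = 77.96 dB(A).
air handling unit: 79 − 20·log₁₀(36.9/3.4) = 79 − 20.71 = 58.29 dB(A).
refrigeration condenser: 88 − 20·log₁₀(40.4/3.4) = 88 − 21.50 = 66.50 dB(A).
Σ 10^(L/10) = 6.764e+07 → L_total = 10·log₁₀(6.764e+07) = 78.30 dB(A).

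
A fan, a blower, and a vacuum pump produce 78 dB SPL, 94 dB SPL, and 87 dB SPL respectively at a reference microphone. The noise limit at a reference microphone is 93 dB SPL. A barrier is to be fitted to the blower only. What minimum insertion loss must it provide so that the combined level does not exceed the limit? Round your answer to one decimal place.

2.4 dB

The untreated sources together contribute 10^(78/10) + 10^(87/10) = 5.643e+08, i.e. 87.51 dB SPL.
The limit corresponds to 10^(93/10) = 1.995e+09; subtracting the fixed part leaves 1.431e+09 for the blower, i.e. 91.56 dB SPL.
Required insertion loss = 94 − 91.56 = 2.44 dB.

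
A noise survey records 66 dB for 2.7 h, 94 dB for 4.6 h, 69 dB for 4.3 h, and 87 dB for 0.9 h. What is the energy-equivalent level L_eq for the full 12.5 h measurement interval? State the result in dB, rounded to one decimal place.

89.8 dB

The energy average is taken in the linear domain: L_eq = 10·log₁₀[(Σ tᵢ·10^(Lᵢ/10))/T], T = 12.5 h.
Σ tᵢ·10^(Lᵢ/10) = 2.7·10^(66/10) + 4.6·10^(94/10) + 4.3·10^(69/10) + 0.9·10^(87/10) = 1.205e+10.
L_eq = 10·log₁₀(1.205e+10/12.5) = 89.84 dB.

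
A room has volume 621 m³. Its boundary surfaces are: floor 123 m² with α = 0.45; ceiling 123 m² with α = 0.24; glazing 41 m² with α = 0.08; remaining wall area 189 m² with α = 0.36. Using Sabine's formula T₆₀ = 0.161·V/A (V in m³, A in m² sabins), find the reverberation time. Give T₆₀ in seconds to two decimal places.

0.64 s

Summing Sᵢαᵢ: 123·0.45 + 123·0.24 + 41·0.08 + 189·0.36 = 156.19 m².
T₆₀ = 0.161 × 621 / 156.19 = 0.640 s.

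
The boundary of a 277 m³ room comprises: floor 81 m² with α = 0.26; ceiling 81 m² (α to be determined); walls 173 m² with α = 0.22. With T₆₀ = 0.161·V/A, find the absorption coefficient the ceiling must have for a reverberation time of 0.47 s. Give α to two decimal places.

From T₆₀ = 0.161·V/A, the target T₆₀ = 0.47 s needs A = 0.161·277/0.47 = 94.89 m².
Absorption from the other surfaces = 81·0.26 + 173·0.22 = 59.12 m², so the ceiling must supply 35.77 m² over 81 m².
α = 35.77/81 = 0.442.

0.44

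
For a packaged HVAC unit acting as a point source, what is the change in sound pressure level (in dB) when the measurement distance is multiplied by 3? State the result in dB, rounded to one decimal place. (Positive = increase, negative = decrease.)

-9.5 dB

With spherical spreading the level changes by −20·log₁₀(r₂/r₁).
ΔL = −20·log₁₀(3) = -9.54 dB.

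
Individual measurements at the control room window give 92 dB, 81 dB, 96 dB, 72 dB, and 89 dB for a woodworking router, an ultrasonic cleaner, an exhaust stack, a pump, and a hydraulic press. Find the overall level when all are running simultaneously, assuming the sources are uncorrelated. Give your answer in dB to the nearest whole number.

98 dB

Incoherent sources combine by intensity addition: L_total = 10·log₁₀(Σ 10^(L_i/10)).
Σ 10^(L/10) = 10^(92/10) + 10^(81/10) + 10^(96/10) + 10^(72/10) + 10^(89/10) = 6.502e+09.
L_total = 10·log₁₀(6.502e+09) = 98.13 dB.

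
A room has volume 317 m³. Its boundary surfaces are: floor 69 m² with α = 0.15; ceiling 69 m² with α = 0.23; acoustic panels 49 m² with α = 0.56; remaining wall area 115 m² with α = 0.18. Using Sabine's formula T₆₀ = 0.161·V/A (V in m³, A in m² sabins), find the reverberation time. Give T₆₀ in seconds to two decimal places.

A = Σ Sᵢαᵢ = 69·0.15 + 69·0.23 + 49·0.56 + 115·0.18 = 74.36 m².
T₆₀ = 0.161·V/A = 0.161·317/74.36 = 0.686 s.

0.69 s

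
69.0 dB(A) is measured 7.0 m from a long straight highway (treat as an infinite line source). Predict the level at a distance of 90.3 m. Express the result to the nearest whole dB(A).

Cylindrical spreading from a line source gives a 10·log₁₀(r₂/r₁) drop.
L₂ = 69.0 − 10·log₁₀(90.3/7.0) = 69.0 − 11.106 = 57.89 dB(A).

58 dB(A)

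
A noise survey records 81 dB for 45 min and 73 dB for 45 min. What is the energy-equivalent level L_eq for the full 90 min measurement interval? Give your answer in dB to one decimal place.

Weight each interval's intensity by its duration and average over T = 90 min:
Σ tᵢ·10^(Lᵢ/10) = 45·10^(81/10) + 45·10^(73/10) = 6.563e+09.
L_eq = 10·log₁₀(6.563e+09/90) = 78.63 dB.

78.6 dB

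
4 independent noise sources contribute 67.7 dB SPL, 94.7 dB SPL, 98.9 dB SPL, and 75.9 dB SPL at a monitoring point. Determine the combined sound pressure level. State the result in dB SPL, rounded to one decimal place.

For uncorrelated sources the intensities add, so convert each level to linear form, sum, and take 10·log₁₀ of the total.
Σ 10^(L/10) = 10^(67.7/10) + 10^(94.7/10) + 10^(98.9/10) + 10^(75.9/10) = 1.076e+10.
L_total = 10·log₁₀(1.076e+10) = 100.32 dB SPL.

100.3 dB SPL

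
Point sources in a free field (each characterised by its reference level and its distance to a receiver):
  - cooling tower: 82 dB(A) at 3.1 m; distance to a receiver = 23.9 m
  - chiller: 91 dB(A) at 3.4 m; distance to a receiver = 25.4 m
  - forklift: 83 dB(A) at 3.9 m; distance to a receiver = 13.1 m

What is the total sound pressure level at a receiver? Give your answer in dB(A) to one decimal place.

First find each source's level at the receiver (point-source: −20·log₁₀(r/r_ref)), then combine on an intensity basis.
cooling tower: 82 − 20·log₁₀(23.9/3.1) = 82 − 17.74 = 64.26 dB(A).
chiller: 91 − 20·log₁₀(25.4/3.4) = 91 − 17.47 = 73.53 dB(A).
forklift: 83 − 20·log₁₀(13.1/3.9) = 83 − 10.52 = 72.48 dB(A).
Σ 10^(L/10) = 4.291e+07 → L_total = 10·log₁₀(4.291e+07) = 76.33 dB(A).

76.3 dB(A)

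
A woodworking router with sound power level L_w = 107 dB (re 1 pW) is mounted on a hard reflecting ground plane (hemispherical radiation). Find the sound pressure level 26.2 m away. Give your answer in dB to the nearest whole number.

71 dB

L_p = L_w − 10·log₁₀(2π·r²) with r = 26.2 m.
2π·r² = 4313 m², 10·log₁₀ of that is 36.348 dB.
L_p = 107 − 36.348 = 70.65 dB.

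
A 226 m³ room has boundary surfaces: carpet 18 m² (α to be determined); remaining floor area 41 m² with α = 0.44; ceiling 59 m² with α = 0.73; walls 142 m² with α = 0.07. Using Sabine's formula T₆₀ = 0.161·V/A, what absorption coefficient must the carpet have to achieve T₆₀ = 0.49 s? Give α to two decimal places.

0.18

A = 0.161·V/T₆₀ = 0.161·226/0.49 = 74.26 m² sabins.
Absorption from the other surfaces = 41·0.44 + 59·0.73 + 142·0.07 = 71.05 m², so the carpet must supply 3.21 m² over 18 m².
α = 3.21/18 = 0.178.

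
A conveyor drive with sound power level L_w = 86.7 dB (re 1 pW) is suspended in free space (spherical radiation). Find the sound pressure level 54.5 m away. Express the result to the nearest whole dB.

41 dB

L_p = L_w − 10·log₁₀(4π·r²) with r = 54.5 m.
4π·r² = 3.733e+04 m², 10·log₁₀ of that is 45.720 dB.
L_p = 86.7 − 45.720 = 40.98 dB.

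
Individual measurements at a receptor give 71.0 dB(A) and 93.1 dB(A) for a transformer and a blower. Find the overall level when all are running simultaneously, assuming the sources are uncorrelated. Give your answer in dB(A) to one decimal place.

Incoherent sources combine by intensity addition: L_total = 10·log₁₀(Σ 10^(L_i/10)).
Σ 10^(L/10) = 10^(71.0/10) + 10^(93.1/10) = 2.054e+09.
L_total = 10·log₁₀(2.054e+09) = 93.13 dB(A).

93.1 dB(A)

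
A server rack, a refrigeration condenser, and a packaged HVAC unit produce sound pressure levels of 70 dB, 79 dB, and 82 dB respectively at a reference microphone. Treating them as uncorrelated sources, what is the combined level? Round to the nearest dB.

Incoherent sources combine by intensity addition: L_total = 10·log₁₀(Σ 10^(L_i/10)).
Σ 10^(L/10) = 10^(70/10) + 10^(79/10) + 10^(82/10) = 2.479e+08.
L_total = 10·log₁₀(2.479e+08) = 83.94 dB.

84 dB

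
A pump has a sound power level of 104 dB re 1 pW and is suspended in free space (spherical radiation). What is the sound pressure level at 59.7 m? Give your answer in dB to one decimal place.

Free-field spherical radiation: L_p = L_w − 10·log₁₀(4π·r²), r = 59.7 m.
4π·r² = 4.479e+04 m², 10·log₁₀ of that is 46.512 dB.
L_p = 104 − 46.512 = 57.49 dB.

57.5 dB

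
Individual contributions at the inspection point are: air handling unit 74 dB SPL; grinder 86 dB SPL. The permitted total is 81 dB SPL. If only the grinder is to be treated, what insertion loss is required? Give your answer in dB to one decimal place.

Fixed contribution from the other source: Σ 10^(L/10) = 10^(74/10) = 2.512e+07 (74.00 dB SPL).
The limit corresponds to 10^(81/10) = 1.259e+08; subtracting the fixed part leaves 1.008e+08 for the grinder, i.e. 80.03 dB SPL.
Required insertion loss = 86 − 80.03 = 5.97 dB.

6.0 dB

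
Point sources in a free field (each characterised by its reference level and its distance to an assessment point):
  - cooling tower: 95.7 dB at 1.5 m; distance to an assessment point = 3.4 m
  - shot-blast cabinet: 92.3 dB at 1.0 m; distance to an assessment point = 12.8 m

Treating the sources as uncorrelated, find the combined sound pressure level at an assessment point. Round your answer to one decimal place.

First find each source's level at the receiver (point-source: −20·log₁₀(r/r_ref)), then combine on an intensity basis.
cooling tower: 95.7 − 20·log₁₀(3.4/1.5) = 95.7 − 7.11 = 88.59 dB.
shot-blast cabinet: 92.3 − 20·log₁₀(12.8/1.0) = 92.3 − 22.14 = 70.16 dB.
Σ 10^(L/10) = 7.335e+08 → L_total = 10·log₁₀(7.335e+08) = 88.65 dB.

88.7 dB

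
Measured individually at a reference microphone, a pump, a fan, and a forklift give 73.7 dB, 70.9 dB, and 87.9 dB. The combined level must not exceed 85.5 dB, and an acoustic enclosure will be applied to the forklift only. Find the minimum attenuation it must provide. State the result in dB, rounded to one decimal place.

2.9 dB

Everything except the forklift sums to 10^(73.7/10) + 10^(70.9/10) = 3.574e+07 in linear terms, 75.53 dB.
The limit corresponds to 10^(85.5/10) = 3.548e+08; subtracting the fixed part leaves 3.191e+08 for the forklift, i.e. 85.04 dB.
Required insertion loss = 87.9 − 85.04 = 2.86 dB.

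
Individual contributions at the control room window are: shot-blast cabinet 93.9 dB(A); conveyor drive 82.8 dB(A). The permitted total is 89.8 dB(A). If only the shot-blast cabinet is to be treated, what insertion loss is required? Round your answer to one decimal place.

5.1 dB

Everything except the shot-blast cabinet sums to 10^(82.8/10) = 1.905e+08 in linear terms, 82.80 dB(A).
To meet 89.8 dB(A) overall, the treated shot-blast cabinet may contribute at most 10^(89.8/10) − 1.905e+08 = 7.644e+08, i.e. 88.83 dB(A).
Required insertion loss = 93.9 − 88.83 = 5.07 dB.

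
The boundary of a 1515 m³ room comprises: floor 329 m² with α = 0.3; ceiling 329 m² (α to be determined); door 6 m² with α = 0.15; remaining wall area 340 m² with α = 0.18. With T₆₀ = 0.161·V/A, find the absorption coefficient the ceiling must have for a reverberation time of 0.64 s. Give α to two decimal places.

Required total absorption A = 0.161·1515/0.64 = 381.12 m².
Absorption from the other surfaces = 329·0.3 + 6·0.15 + 340·0.18 = 160.80 m², so the ceiling must supply 220.32 m² over 329 m².
α = 220.32/329 = 0.670.

0.67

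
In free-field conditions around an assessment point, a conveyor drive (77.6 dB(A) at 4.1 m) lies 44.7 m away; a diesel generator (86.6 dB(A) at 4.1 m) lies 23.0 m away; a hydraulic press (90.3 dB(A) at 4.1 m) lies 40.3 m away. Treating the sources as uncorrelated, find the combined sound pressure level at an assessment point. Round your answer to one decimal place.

Apply inverse-square spreading to bring every level to the receiver, then sum 10^(L/10).
conveyor drive: 77.6 − 20·log₁₀(44.7/4.1) = 77.6 − 20.75 = 56.85 dB(A).
diesel generator: 86.6 − 20·log₁₀(23.0/4.1) = 86.6 − 14.98 = 71.62 dB(A).
hydraulic press: 90.3 − 20·log₁₀(40.3/4.1) = 90.3 − 19.85 = 70.45 dB(A).
Σ 10^(L/10) = 2.610e+07 → L_total = 10·log₁₀(2.610e+07) = 74.17 dB(A).

74.2 dB(A)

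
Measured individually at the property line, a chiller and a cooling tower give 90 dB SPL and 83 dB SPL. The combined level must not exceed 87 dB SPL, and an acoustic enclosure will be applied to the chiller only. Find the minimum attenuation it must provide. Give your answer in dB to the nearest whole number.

Everything except the chiller sums to 10^(83/10) = 1.995e+08 in linear terms, 83.00 dB SPL.
To meet 87 dB SPL overall, the treated chiller may contribute at most 10^(87/10) − 1.995e+08 = 3.017e+08, i.e. 84.80 dB SPL.
Required insertion loss = 90 − 84.80 = 5.20 dB.

5 dB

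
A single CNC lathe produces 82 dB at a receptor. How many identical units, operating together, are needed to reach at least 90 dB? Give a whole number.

N identical sources give L₁ + 10·log₁₀ N, so require 10·log₁₀ N ≥ 90 − 82 = 8.0 dB.
N ≥ 10^(8.0/10) = 6.310, so N = 7.

7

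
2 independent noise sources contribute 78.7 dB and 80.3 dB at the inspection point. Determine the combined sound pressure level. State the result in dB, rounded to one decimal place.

For uncorrelated sources the intensities add, so convert each level to linear form, sum, and take 10·log₁₀ of the total.
Σ 10^(L/10) = 10^(78.7/10) + 10^(80.3/10) = 1.813e+08.
L_total = 10·log₁₀(1.813e+08) = 82.58 dB.

82.6 dB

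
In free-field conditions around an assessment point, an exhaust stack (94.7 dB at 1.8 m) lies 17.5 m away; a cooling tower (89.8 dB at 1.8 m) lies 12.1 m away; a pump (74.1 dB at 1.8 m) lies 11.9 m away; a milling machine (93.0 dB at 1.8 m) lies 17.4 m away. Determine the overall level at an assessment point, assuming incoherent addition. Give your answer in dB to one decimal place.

78.7 dB

Propagate each source to the receiver with L = L_ref − 20·log₁₀(r/r_ref), then add intensities.
exhaust stack: 94.7 − 20·log₁₀(17.5/1.8) = 94.7 − 19.76 = 74.94 dB.
cooling tower: 89.8 − 20·log₁₀(12.1/1.8) = 89.8 − 16.55 = 73.25 dB.
pump: 74.1 − 20·log₁₀(11.9/1.8) = 74.1 − 16.41 = 57.69 dB.
milling machine: 93.0 − 20·log₁₀(17.4/1.8) = 93.0 − 19.71 = 73.29 dB.
Σ 10^(L/10) = 7.430e+07 → L_total = 10·log₁₀(7.430e+07) = 78.71 dB.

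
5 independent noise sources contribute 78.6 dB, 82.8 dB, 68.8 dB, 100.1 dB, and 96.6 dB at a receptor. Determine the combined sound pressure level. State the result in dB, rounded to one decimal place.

101.8 dB

Incoherent sources combine by intensity addition: L_total = 10·log₁₀(Σ 10^(L_i/10)).
Σ 10^(L/10) = 10^(78.6/10) + 10^(82.8/10) + 10^(68.8/10) + 10^(100.1/10) + 10^(96.6/10) = 1.507e+10.
L_total = 10·log₁₀(1.507e+10) = 101.78 dB.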